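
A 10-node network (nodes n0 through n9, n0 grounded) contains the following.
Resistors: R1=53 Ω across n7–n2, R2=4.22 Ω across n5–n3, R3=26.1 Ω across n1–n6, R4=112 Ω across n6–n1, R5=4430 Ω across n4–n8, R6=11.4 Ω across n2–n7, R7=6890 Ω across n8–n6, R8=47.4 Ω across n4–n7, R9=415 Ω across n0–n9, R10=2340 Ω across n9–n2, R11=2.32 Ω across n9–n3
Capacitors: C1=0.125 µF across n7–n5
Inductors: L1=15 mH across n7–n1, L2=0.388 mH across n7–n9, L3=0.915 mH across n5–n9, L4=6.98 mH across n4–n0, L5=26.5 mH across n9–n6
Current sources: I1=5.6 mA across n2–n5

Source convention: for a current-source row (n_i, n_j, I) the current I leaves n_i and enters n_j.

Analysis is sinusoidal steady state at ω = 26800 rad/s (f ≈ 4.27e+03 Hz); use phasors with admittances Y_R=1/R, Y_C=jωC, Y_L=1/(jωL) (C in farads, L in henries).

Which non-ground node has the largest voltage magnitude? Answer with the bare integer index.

5

Apply KCL at each of the 9 non-ground nodes and solve the resulting linear system.
Node n1: branches {L1, R3, R4} → V_1 = 0.01880+0.006991j
Node n2: branches {R1, R6, R10, I1} → V_2 = -0.03446-0.01422j
Node n3: branches {R2, R11} → V_3 = 0.03327+0.04791j
Node n4: branches {R5, R8, L4} → V_4 = 0.02020-0.009274j
Node n5: branches {C1, R2, L3, I1} → V_5 = 0.05637+0.05353j
Node n6: branches {R3, R4, R7, L5} → V_6 = 0.01993+0.006942j
Node n7: branches {R1, C1, L1, L2, R6, R8} → V_7 = 0.01786-0.01446j
Node n8: branches {R5, R7} → V_8 = 0.02010-0.002928j
Node n9: branches {L2, L3, R9, R10, R11, L5} → V_9 = 0.02057+0.04482j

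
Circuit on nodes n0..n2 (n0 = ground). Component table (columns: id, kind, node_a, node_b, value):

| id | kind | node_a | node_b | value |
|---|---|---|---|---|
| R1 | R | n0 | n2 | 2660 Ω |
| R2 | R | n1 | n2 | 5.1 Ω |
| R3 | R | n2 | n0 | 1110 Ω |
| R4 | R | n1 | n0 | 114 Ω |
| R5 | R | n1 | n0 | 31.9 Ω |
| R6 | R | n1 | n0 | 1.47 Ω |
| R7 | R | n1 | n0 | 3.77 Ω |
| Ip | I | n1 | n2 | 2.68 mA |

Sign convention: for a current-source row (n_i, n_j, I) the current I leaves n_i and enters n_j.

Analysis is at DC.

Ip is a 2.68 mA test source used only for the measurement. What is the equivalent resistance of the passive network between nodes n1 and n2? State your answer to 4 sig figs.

R_eq = 5.067 Ω

MNA unknowns: 2 node voltages V₁..V_2
R1: Y=0.0003759 on G[0,2]
R2: Y=0.1961 on G[1,2]
R3: Y=0.0009009 on G[2,0]
R4: Y=0.008772 on G[1,0]
R5: Y=0.03135 on G[1,0]
R6: Y=0.6803 on G[1,0]
R7: Y=0.2653 on G[1,0]
Ip: z[1]−=0.00268, z[2]+=0.00268
solve → V1=-1.757e-05, V2=0.01356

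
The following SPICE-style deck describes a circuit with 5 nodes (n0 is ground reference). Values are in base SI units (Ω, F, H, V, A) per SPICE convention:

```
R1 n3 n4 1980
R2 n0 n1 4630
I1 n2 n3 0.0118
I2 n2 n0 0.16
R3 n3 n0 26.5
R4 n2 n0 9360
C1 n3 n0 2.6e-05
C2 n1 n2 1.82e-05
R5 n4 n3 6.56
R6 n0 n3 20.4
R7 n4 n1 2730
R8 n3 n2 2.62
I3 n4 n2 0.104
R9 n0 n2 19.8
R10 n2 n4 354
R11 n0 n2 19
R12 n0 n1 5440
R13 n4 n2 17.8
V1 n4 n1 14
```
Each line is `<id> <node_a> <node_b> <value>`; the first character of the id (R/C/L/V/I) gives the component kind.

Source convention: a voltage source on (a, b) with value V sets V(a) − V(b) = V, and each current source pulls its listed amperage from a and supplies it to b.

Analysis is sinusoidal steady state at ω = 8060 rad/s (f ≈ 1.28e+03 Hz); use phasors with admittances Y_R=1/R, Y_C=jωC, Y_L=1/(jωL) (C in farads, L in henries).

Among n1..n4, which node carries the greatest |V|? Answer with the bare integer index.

Element admittances at ω=8060 rad/s:
  Y(R1) = 0.0005051+0.000j S between n3,n4
  Y(R2) = 0.0002160+0.000j S between n0,n1
  I1: injects 0.0118 A into n3 (from n2)
  I2: injects 0.16 A into n0 (from n2)
  Y(R3) = 0.03774+0.000j S between n3,n0
  Y(R4) = 0.0001068+0.000j S between n2,n0
  Y(C1) = 0.000+0.2096j S between n3,n0
  Y(C2) = 0.000+0.1467j S between n1,n2
  Y(R5) = 0.1524+0.000j S between n4,n3
  Y(R6) = 0.04902+0.000j S between n0,n3
  Y(R7) = 0.0003663+0.000j S between n4,n1
  Y(R8) = 0.3817+0.000j S between n3,n2
  I3: injects 0.104 A into n2 (from n4)
  Y(R9) = 0.05051+0.000j S between n0,n2
  Y(R10) = 0.002825+0.000j S between n2,n4
  Y(R11) = 0.05263+0.000j S between n0,n2
  Y(R12) = 0.0001838+0.000j S between n0,n1
  Y(R13) = 0.05618+0.000j S between n4,n2
  V1: constraint V(n4)−V(n1) = 14
Assemble and solve the 5×5 MNA system:
  V(n1)=-9.553+5.669j  V(n2)=-1.183-1.379j  V(n3)=0.5134+0.3751j  V(n4)=4.447+5.669j
  i(V1)=-1.043-1.226j

1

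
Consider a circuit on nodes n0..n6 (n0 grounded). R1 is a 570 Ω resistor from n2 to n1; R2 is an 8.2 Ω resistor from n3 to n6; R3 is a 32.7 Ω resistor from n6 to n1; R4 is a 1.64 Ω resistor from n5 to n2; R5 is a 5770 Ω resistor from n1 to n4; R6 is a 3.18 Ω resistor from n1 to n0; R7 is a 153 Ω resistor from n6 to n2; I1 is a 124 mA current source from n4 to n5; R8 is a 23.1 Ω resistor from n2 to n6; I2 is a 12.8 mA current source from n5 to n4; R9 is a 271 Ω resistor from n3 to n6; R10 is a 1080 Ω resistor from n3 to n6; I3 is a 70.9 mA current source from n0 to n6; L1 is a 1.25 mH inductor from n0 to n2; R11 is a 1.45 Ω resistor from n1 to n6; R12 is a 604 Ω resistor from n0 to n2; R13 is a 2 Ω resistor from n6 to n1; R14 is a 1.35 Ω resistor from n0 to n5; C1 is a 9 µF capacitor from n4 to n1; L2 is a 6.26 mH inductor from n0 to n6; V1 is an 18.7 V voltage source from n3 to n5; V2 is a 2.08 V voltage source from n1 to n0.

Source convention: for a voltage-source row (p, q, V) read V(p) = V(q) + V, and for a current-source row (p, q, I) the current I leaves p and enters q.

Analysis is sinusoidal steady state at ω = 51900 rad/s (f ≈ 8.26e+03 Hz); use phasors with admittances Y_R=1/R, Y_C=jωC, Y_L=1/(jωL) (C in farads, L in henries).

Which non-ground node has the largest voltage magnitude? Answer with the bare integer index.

MNA unknowns: 6 node voltages V₁..V_6 plus 2 source currents (V1, V2)
R1: Y=0.001754+0.000j on G[2,1]
R2: Y=0.1220+0.000j on G[3,6]
R3: Y=0.03058+0.000j on G[6,1]
R4: Y=0.6098+0.000j on G[5,2]
R5: Y=0.0001733+0.000j on G[1,4]
R6: Y=0.3145+0.000j on G[1,0]
R7: Y=0.006536+0.000j on G[6,2]
I1: z[4]−=0.124, z[5]+=0.124
R8: Y=0.04329+0.000j on G[2,6]
I2: z[5]−=0.0128, z[4]+=0.0128
R9: Y=0.003690+0.000j on G[3,6]
R10: Y=0.0009259+0.000j on G[3,6]
I3: z[0]−=0.0709, z[6]+=0.0709
L1: Y=0.000-0.01541j on G[0,2]
R11: Y=0.6897+0.000j on G[1,6]
R12: Y=0.001656+0.000j on G[0,2]
R13: Y=0.5000+0.000j on G[6,1]
R14: Y=0.7407+0.000j on G[0,5]
C1: Y=0.000+0.4671j on G[4,1]
L2: Y=0.000-0.003078j on G[0,6]
V1: row V3−V5=18.7, i_V1 at 3,5
V2: row V1−V0=2.08, i_V2 at 1,0
solve → V1=2.080+0.000j, V2=-1.423-0.05244j, V3=16.87-0.02134j, V4=2.080+0.2381j, V5=-1.828-0.02134j, V6=3.346+0.003570j
aux → i_V1=-1.712+0.003153j, i_V2=0.7738+0.004264j

3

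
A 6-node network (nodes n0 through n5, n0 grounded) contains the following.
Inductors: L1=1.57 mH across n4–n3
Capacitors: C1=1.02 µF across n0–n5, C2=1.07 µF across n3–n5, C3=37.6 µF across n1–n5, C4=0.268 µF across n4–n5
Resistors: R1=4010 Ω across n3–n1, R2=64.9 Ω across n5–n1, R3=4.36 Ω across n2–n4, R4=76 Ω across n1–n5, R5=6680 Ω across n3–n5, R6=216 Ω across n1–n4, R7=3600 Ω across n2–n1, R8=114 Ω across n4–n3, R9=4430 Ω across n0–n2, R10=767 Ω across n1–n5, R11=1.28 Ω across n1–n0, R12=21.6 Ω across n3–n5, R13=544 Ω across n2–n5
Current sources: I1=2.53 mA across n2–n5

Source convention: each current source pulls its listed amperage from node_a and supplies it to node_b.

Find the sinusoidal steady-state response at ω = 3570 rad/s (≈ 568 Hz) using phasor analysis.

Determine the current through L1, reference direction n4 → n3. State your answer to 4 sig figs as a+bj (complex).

-0.002174+0.0002048j A

MNA unknowns: 5 node voltages V₁..V_5
L1: Y=0.000-0.1784j on G[4,3]
C1: Y=0.000+0.003641j on G[0,5]
R1: Y=0.0002494+0.000j on G[3,1]
R2: Y=0.01541+0.000j on G[5,1]
R3: Y=0.2294+0.000j on G[2,4]
C2: Y=0.000+0.003820j on G[3,5]
R4: Y=0.01316+0.000j on G[1,5]
R5: Y=0.0001497+0.000j on G[3,5]
C3: Y=0.000+0.1342j on G[1,5]
R6: Y=0.004630+0.000j on G[1,4]
R7: Y=0.0002778+0.000j on G[2,1]
R8: Y=0.008772+0.000j on G[4,3]
C4: Y=0.000+0.0009568j on G[4,5]
R9: Y=0.0002257+0.000j on G[0,2]
R10: Y=0.001304+0.000j on G[1,5]
R11: Y=0.7812+0.000j on G[1,0]
R12: Y=0.04630+0.000j on G[3,5]
R13: Y=0.001838+0.000j on G[2,5]
I1: z[2]−=0.00253, z[5]+=0.00253
solve → V1=8.516e-06-8.327e-07j, V2=-0.05722-0.007945j, V3=-0.04563+0.004174j, V4=-0.04677-0.008012j, V5=0.0006711-0.001720j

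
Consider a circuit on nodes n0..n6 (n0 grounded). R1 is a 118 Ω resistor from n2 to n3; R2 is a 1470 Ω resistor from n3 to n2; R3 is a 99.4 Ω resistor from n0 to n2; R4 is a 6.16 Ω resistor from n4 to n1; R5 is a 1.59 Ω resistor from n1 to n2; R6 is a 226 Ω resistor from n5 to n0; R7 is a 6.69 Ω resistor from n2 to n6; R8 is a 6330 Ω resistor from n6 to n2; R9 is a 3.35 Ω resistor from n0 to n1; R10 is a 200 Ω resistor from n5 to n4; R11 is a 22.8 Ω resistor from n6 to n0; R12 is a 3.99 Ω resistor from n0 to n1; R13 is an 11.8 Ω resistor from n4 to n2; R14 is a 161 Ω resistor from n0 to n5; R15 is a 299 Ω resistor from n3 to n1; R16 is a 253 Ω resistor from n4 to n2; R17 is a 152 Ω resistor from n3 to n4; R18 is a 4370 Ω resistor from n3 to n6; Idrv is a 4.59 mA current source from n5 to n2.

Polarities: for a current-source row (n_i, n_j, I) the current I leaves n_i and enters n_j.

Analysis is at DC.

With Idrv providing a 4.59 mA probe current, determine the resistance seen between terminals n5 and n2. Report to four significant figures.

Apply KCL at each of the 6 non-ground nodes and solve the resulting linear system.
Node n1: branches {R4, R5, R9, R12, R15} → V_1 = 0.004870
Node n2: branches {R1, R2, R3, R5, R7, R8, R13, R16, Idrv} → V_2 = 0.01012
Node n3: branches {R1, R2, R15, R17, R18} → V_3 = 0.006072
Node n4: branches {R4, R10, R13, R16, R17} → V_4 = 0.0009957
Node n5: branches {R6, R10, R14, Idrv} → V_5 = -0.2932
Node n6: branches {R7, R8, R11, R18} → V_6 = 0.007820

R_eq = 66.09 Ω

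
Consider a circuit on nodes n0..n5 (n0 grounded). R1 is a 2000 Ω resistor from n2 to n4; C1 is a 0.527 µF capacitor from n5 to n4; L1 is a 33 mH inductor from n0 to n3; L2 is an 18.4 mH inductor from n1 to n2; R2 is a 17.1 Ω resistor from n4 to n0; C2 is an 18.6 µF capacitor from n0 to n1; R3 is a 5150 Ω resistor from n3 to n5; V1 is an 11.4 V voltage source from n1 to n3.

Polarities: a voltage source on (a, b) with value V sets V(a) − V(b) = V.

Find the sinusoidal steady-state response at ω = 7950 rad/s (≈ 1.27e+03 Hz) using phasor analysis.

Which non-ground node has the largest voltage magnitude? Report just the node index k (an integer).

3

Apply KCL at each of the 5 non-ground nodes and solve the resulting linear system.
Node n1: branches {L2, C2, V1} → V_1 = -0.3009-0.01658j
Node n2: branches {R1, L2} → V_2 = -0.3006+0.002414j
Node n3: branches {L1, R3, V1} → V_3 = -11.70-0.01658j
Node n4: branches {R1, C1, R2} → V_4 = -0.04085-0.001803j
Node n5: branches {C1, R3} → V_5 = -0.06653+0.5374j
Source currents: i(V1)=-0.002322+0.04449j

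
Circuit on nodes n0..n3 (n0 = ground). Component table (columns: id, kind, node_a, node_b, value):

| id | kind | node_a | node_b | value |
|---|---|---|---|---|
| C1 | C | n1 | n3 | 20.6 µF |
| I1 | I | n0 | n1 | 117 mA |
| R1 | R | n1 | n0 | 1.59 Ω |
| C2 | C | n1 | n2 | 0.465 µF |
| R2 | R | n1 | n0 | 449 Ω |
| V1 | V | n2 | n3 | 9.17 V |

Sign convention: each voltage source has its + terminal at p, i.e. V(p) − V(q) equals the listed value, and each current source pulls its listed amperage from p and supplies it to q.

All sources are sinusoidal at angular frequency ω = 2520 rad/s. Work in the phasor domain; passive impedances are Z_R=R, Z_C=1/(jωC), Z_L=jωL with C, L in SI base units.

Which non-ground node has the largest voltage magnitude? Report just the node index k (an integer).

Apply KCL at each of the 3 non-ground nodes and solve the resulting linear system.
Node n1: branches {C1, I1, R1, C2, R2} → V_1 = 0.1854+0.000j
Node n2: branches {C2, V1} → V_2 = 9.153+0.000j
Node n3: branches {C1, V1} → V_3 = -0.01705+0.000j
Source currents: i(V1)=0.000-0.01051j

2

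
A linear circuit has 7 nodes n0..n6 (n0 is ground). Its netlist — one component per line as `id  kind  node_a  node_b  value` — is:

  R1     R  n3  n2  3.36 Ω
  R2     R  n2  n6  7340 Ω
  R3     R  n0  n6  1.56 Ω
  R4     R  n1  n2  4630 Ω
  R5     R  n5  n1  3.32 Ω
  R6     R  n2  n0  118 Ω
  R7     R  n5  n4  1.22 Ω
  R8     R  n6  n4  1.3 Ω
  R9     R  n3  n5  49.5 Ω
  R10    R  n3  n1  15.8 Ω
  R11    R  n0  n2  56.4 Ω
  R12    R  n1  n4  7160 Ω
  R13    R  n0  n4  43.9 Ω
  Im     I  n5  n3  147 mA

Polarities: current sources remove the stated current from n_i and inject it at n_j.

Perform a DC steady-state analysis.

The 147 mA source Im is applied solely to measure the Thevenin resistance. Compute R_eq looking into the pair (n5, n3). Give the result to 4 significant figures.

Apply KCL at each of the 6 non-ground nodes and solve the resulting linear system.
Node n1: branches {R4, R5, R10, R12} → V_1 = 0.1363
Node n2: branches {R1, R2, R4, R6, R11} → V_2 = 1.302
Node n3: branches {R1, R9, R10, Im} → V_3 = 1.418
Node n4: branches {R7, R8, R12, R13} → V_4 = -0.09182
Node n5: branches {R5, R7, R9, Im} → V_5 = -0.1337
Node n6: branches {R2, R3, R8} → V_6 = -0.04995

R_eq = 10.55 Ω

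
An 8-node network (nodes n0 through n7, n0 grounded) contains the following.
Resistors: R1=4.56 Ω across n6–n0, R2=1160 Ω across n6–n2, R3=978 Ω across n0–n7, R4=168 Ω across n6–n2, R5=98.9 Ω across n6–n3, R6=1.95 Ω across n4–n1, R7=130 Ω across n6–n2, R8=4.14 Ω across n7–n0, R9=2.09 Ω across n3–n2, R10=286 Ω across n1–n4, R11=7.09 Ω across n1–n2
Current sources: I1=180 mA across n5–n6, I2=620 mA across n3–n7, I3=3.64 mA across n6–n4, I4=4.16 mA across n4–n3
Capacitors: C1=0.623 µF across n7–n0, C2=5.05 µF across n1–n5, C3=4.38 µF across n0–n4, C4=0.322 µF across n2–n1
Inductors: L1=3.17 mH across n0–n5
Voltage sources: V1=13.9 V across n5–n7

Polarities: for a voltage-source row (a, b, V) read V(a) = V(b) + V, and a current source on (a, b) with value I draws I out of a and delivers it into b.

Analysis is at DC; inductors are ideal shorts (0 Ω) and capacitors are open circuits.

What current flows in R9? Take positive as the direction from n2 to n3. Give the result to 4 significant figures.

Element admittances at DC:
  Y(R1) = 0.2193 S between n6,n0
  I1: injects 0.18 A into n6 (from n5)
  Y(R2) = 0.0008621 S between n6,n2
  Y(R3) = 0.001022 S between n0,n7
  Y(R4) = 0.005952 S between n6,n2
  Y(R5) = 0.01011 S between n6,n3
  Y(C1) = 0.000 S between n7,n0
  Y(C2) = 0.000 S between n1,n5
  Y(R6) = 0.5128 S between n4,n1
  I2: injects 0.62 A into n7 (from n3)
  Y(R7) = 0.007692 S between n6,n2
  I3: injects 0.00364 A into n4 (from n6)
  I4: injects 0.00416 A into n3 (from n4)
  Y(R8) = 0.2415 S between n7,n0
  Y(R9) = 0.4785 S between n3,n2
  Y(R10) = 0.003497 S between n1,n4
  Y(C3) = 0.000 S between n0,n4
  Y(C4) = 0.000 S between n2,n1
  L1: short n0↔n5 (DC inductor)
  Y(R11) = 0.1410 S between n1,n2
  V1: constraint V(n5)−V(n7) = 13.9
Assemble and solve the 9×9 MNA system:
  V(n1)=-26.74  V(n2)=-26.74  V(n3)=-27.48  V(n4)=-26.74  V(n5)=0.000  V(n6)=-2.006  V(n7)=-13.90
  i(L1)=-3.812  i(V1)=-3.992

0.3582 A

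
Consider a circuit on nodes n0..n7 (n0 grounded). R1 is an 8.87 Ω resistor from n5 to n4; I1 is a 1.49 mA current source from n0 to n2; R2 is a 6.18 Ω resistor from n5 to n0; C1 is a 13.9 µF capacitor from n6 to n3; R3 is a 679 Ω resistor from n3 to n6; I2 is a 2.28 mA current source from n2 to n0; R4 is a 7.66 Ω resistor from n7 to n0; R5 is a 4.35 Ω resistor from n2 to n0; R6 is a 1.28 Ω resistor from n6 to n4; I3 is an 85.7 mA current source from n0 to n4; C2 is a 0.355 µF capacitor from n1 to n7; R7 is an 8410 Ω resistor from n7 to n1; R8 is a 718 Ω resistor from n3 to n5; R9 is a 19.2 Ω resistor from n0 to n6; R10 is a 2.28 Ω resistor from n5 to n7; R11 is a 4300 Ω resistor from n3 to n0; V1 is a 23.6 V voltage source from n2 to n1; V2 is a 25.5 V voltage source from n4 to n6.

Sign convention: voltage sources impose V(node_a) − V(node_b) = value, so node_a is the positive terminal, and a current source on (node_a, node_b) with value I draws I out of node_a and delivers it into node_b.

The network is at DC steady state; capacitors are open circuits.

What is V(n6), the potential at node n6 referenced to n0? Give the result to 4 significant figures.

MNA unknowns: 7 node voltages V₁..V_7 plus 2 source currents (V1, V2)
R1: Y=0.1127 on G[5,4]
I1: z[0]−=0.00149, z[2]+=0.00149
R2: Y=0.1618 on G[5,0]
C1: Y=0.000 on G[6,3]
R3: Y=0.001473 on G[3,6]
I2: z[2]−=0.00228, z[0]+=0.00228
R4: Y=0.1305 on G[7,0]
R5: Y=0.2299 on G[2,0]
R6: Y=0.7812 on G[6,4]
I3: z[0]−=0.0857, z[4]+=0.0857
C2: Y=0.000 on G[1,7]
R7: Y=0.0001189 on G[7,1]
R8: Y=0.001393 on G[3,5]
R9: Y=0.05208 on G[0,6]
R10: Y=0.4386 on G[5,7]
R11: Y=0.0002326 on G[3,0]
V1: row V2−V1=23.6, i_V1 at 2,1
V2: row V4−V6=25.5, i_V2 at 4,6
solve → V1=-23.59, V2=0.01005, V3=-5.506, V4=10.87, V5=3.227, V6=-14.63, V7=2.481
aux → i_V1=-0.003100, i_V2=-20.70

-14.63 V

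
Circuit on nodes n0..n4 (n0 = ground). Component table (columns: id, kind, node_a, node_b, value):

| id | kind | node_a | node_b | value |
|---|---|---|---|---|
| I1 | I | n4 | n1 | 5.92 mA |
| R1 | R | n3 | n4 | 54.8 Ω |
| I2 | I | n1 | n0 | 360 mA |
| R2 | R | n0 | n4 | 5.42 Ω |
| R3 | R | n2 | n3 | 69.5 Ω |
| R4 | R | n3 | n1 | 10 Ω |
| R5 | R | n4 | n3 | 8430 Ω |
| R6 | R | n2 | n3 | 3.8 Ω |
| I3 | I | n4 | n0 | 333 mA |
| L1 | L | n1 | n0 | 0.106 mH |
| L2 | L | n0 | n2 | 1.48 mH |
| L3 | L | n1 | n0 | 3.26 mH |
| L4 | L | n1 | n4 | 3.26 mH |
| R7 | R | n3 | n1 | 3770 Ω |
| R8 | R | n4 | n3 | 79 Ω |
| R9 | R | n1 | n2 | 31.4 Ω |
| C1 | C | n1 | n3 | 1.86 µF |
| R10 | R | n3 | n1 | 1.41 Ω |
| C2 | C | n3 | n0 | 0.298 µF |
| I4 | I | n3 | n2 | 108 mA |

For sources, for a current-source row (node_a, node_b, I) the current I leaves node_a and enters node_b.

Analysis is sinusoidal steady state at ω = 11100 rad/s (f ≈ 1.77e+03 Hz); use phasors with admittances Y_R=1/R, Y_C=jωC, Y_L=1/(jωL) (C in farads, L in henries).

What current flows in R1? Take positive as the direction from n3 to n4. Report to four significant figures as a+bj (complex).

MNA unknowns: 4 node voltages V₁..V_4
I1: z[4]−=0.00592, z[1]+=0.00592
R1: Y=0.01825+0.000j on G[3,4]
I2: z[1]−=0.36, z[0]+=0.36
R2: Y=0.1845+0.000j on G[0,4]
R3: Y=0.01439+0.000j on G[2,3]
R4: Y=0.1000+0.000j on G[3,1]
R5: Y=0.0001186+0.000j on G[4,3]
R6: Y=0.2632+0.000j on G[2,3]
I3: z[4]−=0.333, z[0]+=0.333
L1: Y=0.000-0.8499j on G[1,0]
L2: Y=0.000-0.06087j on G[0,2]
L3: Y=0.000-0.02763j on G[1,0]
L4: Y=0.000-0.02763j on G[1,4]
R7: Y=0.0002653+0.000j on G[3,1]
R8: Y=0.01266+0.000j on G[4,3]
R9: Y=0.03185+0.000j on G[1,2]
C1: Y=0.000+0.02065j on G[1,3]
R10: Y=0.7092+0.000j on G[3,1]
C2: Y=0.000+0.003308j on G[3,0]
I4: z[3]−=0.108, z[2]+=0.108
solve → V1=-0.07488-0.4283j, V2=0.3001-0.3454j, V3=-0.1217-0.4017j, V4=-1.612-0.2549j

0.02720-0.002677j A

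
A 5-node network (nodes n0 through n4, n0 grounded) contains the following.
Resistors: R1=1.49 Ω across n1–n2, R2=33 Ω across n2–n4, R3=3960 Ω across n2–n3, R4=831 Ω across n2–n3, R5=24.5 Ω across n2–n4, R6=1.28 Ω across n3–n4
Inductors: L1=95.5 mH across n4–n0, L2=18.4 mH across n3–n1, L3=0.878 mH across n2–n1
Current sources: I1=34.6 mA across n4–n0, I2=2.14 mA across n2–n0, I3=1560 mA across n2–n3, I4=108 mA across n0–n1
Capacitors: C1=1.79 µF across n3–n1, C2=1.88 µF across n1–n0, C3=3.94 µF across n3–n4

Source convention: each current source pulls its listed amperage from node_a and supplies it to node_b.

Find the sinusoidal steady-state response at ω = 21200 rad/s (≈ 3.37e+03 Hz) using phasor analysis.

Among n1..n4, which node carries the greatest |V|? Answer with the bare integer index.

3

Element admittances at ω=21200 rad/s:
  Y(R1) = 0.6711+0.000j S between n1,n2
  Y(L1) = 0.000-0.0004939j S between n4,n0
  Y(R2) = 0.03030+0.000j S between n2,n4
  I1: injects 0.0346 A into n0 (from n4)
  Y(C1) = 0.000+0.03795j S between n3,n1
  Y(C2) = 0.000+0.03986j S between n1,n0
  Y(L2) = 0.000-0.002564j S between n3,n1
  Y(R3) = 0.0002525+0.000j S between n2,n3
  Y(R4) = 0.001203+0.000j S between n2,n3
  I2: injects 0.00214 A into n0 (from n2)
  Y(R5) = 0.04082+0.000j S between n2,n4
  Y(R6) = 0.7812+0.000j S between n3,n4
  Y(C3) = 0.000+0.08353j S between n3,n4
  Y(L3) = 0.000-0.05372j S between n2,n1
  I3: injects 1.56 A into n3 (from n2)
  I4: injects 0.108 A into n1 (from n0)
Assemble and solve the 4×4 MNA system:
  V(n1)=0.1966-1.925j  V(n2)=-0.3049-2.854j  V(n3)=17.28-11.96j  V(n4)=15.87-11.06j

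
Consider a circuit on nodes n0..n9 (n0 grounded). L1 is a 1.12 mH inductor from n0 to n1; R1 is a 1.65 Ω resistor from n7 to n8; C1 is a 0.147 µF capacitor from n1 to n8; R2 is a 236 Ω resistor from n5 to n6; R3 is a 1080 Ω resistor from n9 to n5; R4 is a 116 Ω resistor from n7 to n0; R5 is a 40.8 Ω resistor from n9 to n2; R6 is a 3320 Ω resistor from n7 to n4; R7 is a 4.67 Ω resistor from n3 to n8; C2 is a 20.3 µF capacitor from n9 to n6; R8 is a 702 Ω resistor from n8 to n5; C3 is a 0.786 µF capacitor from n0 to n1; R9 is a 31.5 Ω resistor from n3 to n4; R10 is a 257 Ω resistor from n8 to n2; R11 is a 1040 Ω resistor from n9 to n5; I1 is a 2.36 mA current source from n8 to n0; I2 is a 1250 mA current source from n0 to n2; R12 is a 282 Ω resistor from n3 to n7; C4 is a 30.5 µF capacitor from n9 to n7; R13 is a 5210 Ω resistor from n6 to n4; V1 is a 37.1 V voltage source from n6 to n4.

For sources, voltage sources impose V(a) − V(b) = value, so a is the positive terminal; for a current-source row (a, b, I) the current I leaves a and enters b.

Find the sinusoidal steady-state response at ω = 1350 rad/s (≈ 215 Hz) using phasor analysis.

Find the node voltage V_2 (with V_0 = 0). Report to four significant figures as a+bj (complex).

Apply KCL at each of the 9 non-ground nodes and solve the resulting linear system.
Node n1: branches {L1, C1, C3} → V_1 = -0.04361+0.001343j
Node n2: branches {R5, R10, I2} → V_2 = 202.8-24.06j
Node n3: branches {R7, R9, R12} → V_3 = 145.1-7.056j
Node n4: branches {R6, R9, R13, V1} → V_4 = 145.4-24.93j
Node n5: branches {R2, R3, R8, R11} → V_5 = 170.0-21.63j
Node n6: branches {R2, C2, R13, V1} → V_6 = 182.5-24.93j
Node n7: branches {R1, R4, R6, R12, C4} → V_7 = 144.6-3.340j
Node n8: branches {R1, C1, R7, R8, R10, I1} → V_8 = 145.1-4.468j
Node n9: branches {R3, R5, C2, R11, C4} → V_9 = 161.0-27.16j
Source currents: i(V1)=0.001533-0.5739j

202.8-24.06j V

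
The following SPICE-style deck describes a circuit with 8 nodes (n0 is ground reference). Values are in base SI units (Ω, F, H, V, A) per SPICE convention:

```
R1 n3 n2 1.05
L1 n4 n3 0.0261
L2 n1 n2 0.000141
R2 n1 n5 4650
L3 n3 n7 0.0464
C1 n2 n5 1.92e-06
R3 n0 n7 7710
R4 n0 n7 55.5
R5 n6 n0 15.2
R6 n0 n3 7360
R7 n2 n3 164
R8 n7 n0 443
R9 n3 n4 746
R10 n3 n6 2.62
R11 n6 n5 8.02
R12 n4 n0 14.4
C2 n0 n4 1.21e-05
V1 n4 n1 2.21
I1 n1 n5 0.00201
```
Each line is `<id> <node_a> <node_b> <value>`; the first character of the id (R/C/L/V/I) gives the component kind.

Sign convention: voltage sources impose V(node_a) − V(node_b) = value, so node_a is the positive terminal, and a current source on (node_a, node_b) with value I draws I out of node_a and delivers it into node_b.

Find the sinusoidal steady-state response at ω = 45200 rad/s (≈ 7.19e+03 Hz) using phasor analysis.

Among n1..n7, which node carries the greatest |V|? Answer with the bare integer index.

1

Element admittances at ω=45200 rad/s:
  Y(R1) = 0.9524+0.000j S between n3,n2
  Y(L1) = 0.000-0.0008477j S between n4,n3
  Y(L2) = 0.000-0.1569j S between n1,n2
  Y(R2) = 0.0002151+0.000j S between n1,n5
  Y(L3) = 0.000-0.0004768j S between n3,n7
  Y(C1) = 0.000+0.08678j S between n2,n5
  Y(R3) = 0.0001297+0.000j S between n0,n7
  Y(R4) = 0.01802+0.000j S between n0,n7
  Y(R5) = 0.06579+0.000j S between n6,n0
  Y(R6) = 0.0001359+0.000j S between n0,n3
  Y(R7) = 0.006098+0.000j S between n2,n3
  Y(R8) = 0.002257+0.000j S between n7,n0
  Y(R9) = 0.001340+0.000j S between n3,n4
  Y(R10) = 0.3817+0.000j S between n3,n6
  Y(R11) = 0.1247+0.000j S between n6,n5
  Y(R12) = 0.06944+0.000j S between n4,n0
  Y(C2) = 0.000+0.5469j S between n0,n4
  V1: constraint V(n4)−V(n1) = 2.21
  I1: injects 0.00201 A into n5 (from n1)
Assemble and solve the 8×8 MNA system:
  V(n1)=-2.232-0.2086j  V(n2)=-2.047+0.5339j  V(n3)=-1.950+0.4886j  V(n4)=-0.02157-0.2086j  V(n5)=-1.880+0.2674j  V(n6)=-1.710+0.3842j  V(n7)=0.01035+0.04580j
  i(V1)=-0.1146+0.02885j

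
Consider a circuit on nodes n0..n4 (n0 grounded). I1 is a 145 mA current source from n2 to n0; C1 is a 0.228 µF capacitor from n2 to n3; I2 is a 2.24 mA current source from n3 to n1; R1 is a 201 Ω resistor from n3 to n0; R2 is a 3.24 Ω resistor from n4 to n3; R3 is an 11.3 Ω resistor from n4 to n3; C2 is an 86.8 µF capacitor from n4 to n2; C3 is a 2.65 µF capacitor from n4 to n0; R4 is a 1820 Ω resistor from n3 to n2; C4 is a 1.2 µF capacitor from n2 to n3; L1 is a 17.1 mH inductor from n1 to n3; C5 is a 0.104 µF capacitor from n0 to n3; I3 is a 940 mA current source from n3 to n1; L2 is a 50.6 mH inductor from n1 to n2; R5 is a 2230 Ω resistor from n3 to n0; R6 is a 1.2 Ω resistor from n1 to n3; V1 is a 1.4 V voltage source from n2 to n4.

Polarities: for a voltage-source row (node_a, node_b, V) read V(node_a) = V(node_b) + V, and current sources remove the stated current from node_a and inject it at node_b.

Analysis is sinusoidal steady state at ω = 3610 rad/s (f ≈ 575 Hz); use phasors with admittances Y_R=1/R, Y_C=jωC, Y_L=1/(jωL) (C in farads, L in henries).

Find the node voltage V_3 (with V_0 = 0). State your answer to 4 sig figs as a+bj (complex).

MNA unknowns: 4 node voltages V₁..V_4 plus 1 source current (V1)
I1: z[2]−=0.145, z[0]+=0.145
C1: Y=0.000+0.0008231j on G[2,3]
I2: z[3]−=0.00224, z[1]+=0.00224
R1: Y=0.004975+0.000j on G[3,0]
R2: Y=0.3086+0.000j on G[4,3]
R3: Y=0.08850+0.000j on G[4,3]
C2: Y=0.000+0.3133j on G[4,2]
C3: Y=0.000+0.009567j on G[4,0]
R4: Y=0.0005495+0.000j on G[3,2]
C4: Y=0.000+0.004332j on G[2,3]
L1: Y=0.000-0.01620j on G[1,3]
C5: Y=0.000+0.0003754j on G[0,3]
I3: z[3]−=0.94, z[1]+=0.94
L2: Y=0.000-0.005474j on G[1,2]
R5: Y=0.0004484+0.000j on G[3,0]
R6: Y=0.8333+0.000j on G[1,3]
V1: row V2−V4=1.4, i_V1 at 2,4
solve → V1=-4.877+11.20j, V2=-4.702+11.31j, V3=-6.008+11.18j, V4=-6.102+11.31j
aux → i_V1=-0.1456-0.4445j

-6.008+11.18j V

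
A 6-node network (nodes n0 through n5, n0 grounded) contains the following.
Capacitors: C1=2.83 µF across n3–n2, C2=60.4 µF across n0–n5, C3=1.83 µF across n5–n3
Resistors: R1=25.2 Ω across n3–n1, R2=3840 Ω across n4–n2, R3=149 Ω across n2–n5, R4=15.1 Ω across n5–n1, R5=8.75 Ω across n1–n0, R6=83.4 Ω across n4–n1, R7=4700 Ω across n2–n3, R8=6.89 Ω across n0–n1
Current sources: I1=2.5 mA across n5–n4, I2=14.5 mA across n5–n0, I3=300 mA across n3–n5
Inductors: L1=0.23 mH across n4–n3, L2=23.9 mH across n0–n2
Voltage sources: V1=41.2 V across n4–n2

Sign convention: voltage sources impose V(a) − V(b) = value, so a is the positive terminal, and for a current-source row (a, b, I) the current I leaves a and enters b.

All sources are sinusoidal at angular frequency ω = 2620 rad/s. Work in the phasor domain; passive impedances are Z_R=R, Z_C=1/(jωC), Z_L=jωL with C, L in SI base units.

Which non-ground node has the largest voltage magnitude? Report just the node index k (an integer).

MNA unknowns: 5 node voltages V₁..V_5 plus 1 source current (V1)
C1: Y=0.000+0.007415j on G[3,2]
C2: Y=0.000+0.1582j on G[0,5]
C3: Y=0.000+0.004795j on G[5,3]
R1: Y=0.03968+0.000j on G[3,1]
R2: Y=0.0002604+0.000j on G[4,2]
I1: z[5]−=0.0025, z[4]+=0.0025
I2: z[5]−=0.0145, z[0]+=0.0145
L1: Y=0.000-1.659j on G[4,3]
R3: Y=0.006711+0.000j on G[2,5]
R4: Y=0.06623+0.000j on G[5,1]
R5: Y=0.1143+0.000j on G[1,0]
L2: Y=0.000-0.01597j on G[0,2]
R6: Y=0.01199+0.000j on G[4,1]
R7: Y=0.0002128+0.000j on G[2,3]
I3: z[3]−=0.3, z[5]+=0.3
R8: Y=0.1451+0.000j on G[0,1]
V1: row V4−V2=41.2, i_V1 at 4,2
solve → V1=0.1483-1.907j, V2=-39.02-12.53j, V3=2.108-12.79j, V4=2.177-12.53j, V5=-0.8124-0.9293j
aux → i_V1=-0.4780+0.2405j

2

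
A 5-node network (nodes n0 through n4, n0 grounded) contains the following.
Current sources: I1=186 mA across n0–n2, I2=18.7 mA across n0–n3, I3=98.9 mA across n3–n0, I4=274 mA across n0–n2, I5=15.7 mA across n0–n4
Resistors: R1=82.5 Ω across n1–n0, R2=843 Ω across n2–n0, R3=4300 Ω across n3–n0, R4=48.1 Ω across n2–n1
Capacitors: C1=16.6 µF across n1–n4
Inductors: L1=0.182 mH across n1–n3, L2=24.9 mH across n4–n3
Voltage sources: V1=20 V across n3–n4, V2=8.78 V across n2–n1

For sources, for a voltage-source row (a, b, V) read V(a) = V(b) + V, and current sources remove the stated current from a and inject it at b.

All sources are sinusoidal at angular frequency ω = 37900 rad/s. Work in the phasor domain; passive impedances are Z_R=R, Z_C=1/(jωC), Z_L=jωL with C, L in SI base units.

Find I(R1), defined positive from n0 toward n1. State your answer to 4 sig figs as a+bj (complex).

Element admittances at ω=37900 rad/s:
  I1: injects 0.186 A into n2 (from n0)
  Y(R1) = 0.01212+0.000j S between n1,n0
  I2: injects 0.0187 A into n3 (from n0)
  Y(C1) = 0.000+0.6291j S between n1,n4
  Y(L1) = 0.000-0.1450j S between n1,n3
  I3: injects 0.0989 A into n0 (from n3)
  I4: injects 0.274 A into n2 (from n0)
  Y(L2) = 0.000-0.001060j S between n4,n3
  Y(R2) = 0.001186+0.000j S between n2,n0
  Y(R3) = 0.0002326+0.000j S between n3,n0
  Y(R4) = 0.02079+0.000j S between n2,n1
  I5: injects 0.0157 A into n4 (from n0)
  V1: constraint V(n3)−V(n4) = 20
  V2: constraint V(n2)−V(n1) = 8.78
Assemble and solve the 6×6 MNA system:
  V(n1)=27.99-0.002733j  V(n2)=36.77-0.002733j  V(n3)=53.98+0.1564j  V(n4)=33.98+0.1564j
  i(V1)=-0.1158+3.789j  i(V2)=0.2338+3.243e-06j

-0.3393+3.313e-05j A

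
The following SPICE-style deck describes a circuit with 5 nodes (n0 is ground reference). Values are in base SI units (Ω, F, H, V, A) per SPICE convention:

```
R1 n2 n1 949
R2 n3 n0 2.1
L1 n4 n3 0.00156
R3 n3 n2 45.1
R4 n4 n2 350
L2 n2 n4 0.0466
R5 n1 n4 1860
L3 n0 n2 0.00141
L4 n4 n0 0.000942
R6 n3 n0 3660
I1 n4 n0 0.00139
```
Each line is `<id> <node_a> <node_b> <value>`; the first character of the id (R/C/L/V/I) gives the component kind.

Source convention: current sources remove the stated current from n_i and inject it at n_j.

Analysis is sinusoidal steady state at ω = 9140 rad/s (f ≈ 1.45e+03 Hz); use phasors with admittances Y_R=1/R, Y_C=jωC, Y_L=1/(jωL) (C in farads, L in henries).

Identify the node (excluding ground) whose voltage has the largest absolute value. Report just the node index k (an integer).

Element admittances at ω=9140 rad/s:
  Y(R1) = 0.001054+0.000j S between n2,n1
  Y(R2) = 0.4762+0.000j S between n3,n0
  Y(L1) = 0.000-0.07013j S between n4,n3
  Y(R3) = 0.02217+0.000j S between n3,n2
  Y(R4) = 0.002857+0.000j S between n4,n2
  Y(L2) = 0.000-0.002348j S between n2,n4
  Y(R5) = 0.0005376+0.000j S between n1,n4
  Y(L3) = 0.000-0.07760j S between n0,n2
  Y(L4) = 0.000-0.1161j S between n4,n0
  Y(R6) = 0.0002732+0.000j S between n3,n0
  I1: injects 0.00139 A into n0 (from n4)
Assemble and solve the 4×4 MNA system:
  V(n1)=-7.978e-05-0.002873j  V(n2)=0.0001319-0.0005624j  V(n3)=-0.001021-9.909e-05j  V(n4)=-0.0004946-0.007402j

4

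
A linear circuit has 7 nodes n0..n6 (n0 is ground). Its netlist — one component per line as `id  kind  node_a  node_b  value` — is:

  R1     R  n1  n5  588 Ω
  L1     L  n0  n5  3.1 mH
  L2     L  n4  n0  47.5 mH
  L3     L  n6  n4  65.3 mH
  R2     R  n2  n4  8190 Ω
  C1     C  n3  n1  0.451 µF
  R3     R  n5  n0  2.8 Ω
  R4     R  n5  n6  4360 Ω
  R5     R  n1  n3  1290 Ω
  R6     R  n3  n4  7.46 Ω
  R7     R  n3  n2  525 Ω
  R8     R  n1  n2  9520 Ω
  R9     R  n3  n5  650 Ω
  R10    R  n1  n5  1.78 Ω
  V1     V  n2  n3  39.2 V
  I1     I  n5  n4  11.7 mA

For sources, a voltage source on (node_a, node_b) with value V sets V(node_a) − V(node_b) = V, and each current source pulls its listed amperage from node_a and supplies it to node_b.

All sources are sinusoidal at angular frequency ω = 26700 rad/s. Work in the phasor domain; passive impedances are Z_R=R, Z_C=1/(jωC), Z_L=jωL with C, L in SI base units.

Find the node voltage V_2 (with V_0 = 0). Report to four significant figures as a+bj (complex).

Element admittances at ω=26700 rad/s:
  Y(R1) = 0.001701+0.000j S between n1,n5
  Y(L1) = 0.000-0.01208j S between n0,n5
  Y(L2) = 0.000-0.0007885j S between n4,n0
  Y(L3) = 0.000-0.0005736j S between n6,n4
  Y(R2) = 0.0001221+0.000j S between n2,n4
  Y(C1) = 0.000+0.01204j S between n3,n1
  Y(R3) = 0.3571+0.000j S between n5,n0
  Y(R4) = 0.0002294+0.000j S between n5,n6
  Y(R5) = 0.0007752+0.000j S between n1,n3
  Y(R6) = 0.1340+0.000j S between n3,n4
  Y(R7) = 0.001905+0.000j S between n3,n2
  Y(R8) = 0.0001050+0.000j S between n1,n2
  Y(R9) = 0.001538+0.000j S between n3,n5
  Y(R10) = 0.5618+0.000j S between n1,n5
  V1: constraint V(n2)−V(n3) = 39.2
  I1: injects 0.0117 A into n4 (from n5)
Assemble and solve the 7×7 MNA system:
  V(n1)=0.02249+0.003152j  V(n2)=39.38-0.6320j  V(n3)=0.1823-0.6320j  V(n4)=0.3088-0.6291j  V(n5)=0.001364+0.0007280j  V(n6)=0.04932-0.6482j
  i(V1)=-0.08357+6.707e-05j

39.38-0.6320j V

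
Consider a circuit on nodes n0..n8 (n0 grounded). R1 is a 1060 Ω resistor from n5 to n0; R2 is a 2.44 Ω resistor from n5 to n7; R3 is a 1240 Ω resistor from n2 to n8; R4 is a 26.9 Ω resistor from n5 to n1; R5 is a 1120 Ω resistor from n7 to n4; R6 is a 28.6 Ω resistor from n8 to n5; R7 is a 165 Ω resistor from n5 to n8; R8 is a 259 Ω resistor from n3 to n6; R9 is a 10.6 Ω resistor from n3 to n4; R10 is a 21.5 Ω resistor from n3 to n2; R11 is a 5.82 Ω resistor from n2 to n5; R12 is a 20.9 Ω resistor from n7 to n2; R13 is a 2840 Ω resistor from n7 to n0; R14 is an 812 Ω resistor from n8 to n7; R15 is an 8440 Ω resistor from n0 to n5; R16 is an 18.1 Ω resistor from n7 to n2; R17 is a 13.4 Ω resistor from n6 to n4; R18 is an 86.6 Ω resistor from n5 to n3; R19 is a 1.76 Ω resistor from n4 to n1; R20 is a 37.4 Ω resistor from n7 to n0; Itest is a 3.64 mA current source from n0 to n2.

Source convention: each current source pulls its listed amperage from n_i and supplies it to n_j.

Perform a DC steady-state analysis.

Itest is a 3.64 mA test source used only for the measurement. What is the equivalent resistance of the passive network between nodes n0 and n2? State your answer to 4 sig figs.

MNA unknowns: 8 node voltages V₁..V_8
R1: Y=0.0009434 on G[5,0]
R2: Y=0.4098 on G[5,7]
R3: Y=0.0008065 on G[2,8]
R4: Y=0.03717 on G[5,1]
R5: Y=0.0008929 on G[7,4]
R6: Y=0.03497 on G[8,5]
R7: Y=0.006061 on G[5,8]
R8: Y=0.003861 on G[3,6]
R9: Y=0.09434 on G[3,4]
R10: Y=0.04651 on G[3,2]
R11: Y=0.1718 on G[2,5]
R12: Y=0.04785 on G[7,2]
R13: Y=0.0003521 on G[7,0]
R14: Y=0.001232 on G[8,7]
R15: Y=0.0001185 on G[0,5]
R16: Y=0.05525 on G[7,2]
R17: Y=0.07463 on G[6,4]
R18: Y=0.01155 on G[5,3]
R19: Y=0.5682 on G[4,1]
R20: Y=0.02674 on G[7,0]
Itest: z[0]−=0.00364, z[2]+=0.00364
solve → V1=0.1378, V2=0.1444, V3=0.1396, V4=0.1380, V5=0.1338, V6=0.1381, V7=0.1291, V8=0.1338

R_eq = 39.68 Ω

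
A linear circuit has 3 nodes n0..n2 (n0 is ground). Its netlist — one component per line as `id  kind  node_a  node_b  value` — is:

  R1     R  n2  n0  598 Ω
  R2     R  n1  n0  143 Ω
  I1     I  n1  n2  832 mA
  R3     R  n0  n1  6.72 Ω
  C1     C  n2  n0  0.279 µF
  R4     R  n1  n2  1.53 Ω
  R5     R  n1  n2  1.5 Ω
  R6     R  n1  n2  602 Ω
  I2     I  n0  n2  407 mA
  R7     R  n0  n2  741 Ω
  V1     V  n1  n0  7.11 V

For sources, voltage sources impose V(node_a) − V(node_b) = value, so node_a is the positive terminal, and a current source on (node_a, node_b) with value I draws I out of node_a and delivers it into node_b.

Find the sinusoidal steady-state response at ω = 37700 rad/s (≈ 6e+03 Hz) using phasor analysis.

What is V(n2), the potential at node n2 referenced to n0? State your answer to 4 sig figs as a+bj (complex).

8.028-0.06373j V

MNA unknowns: 2 node voltages V₁..V_2 plus 1 source current (V1)
R1: Y=0.001672+0.000j on G[2,0]
R2: Y=0.006993+0.000j on G[1,0]
I1: z[1]−=0.832, z[2]+=0.832
R3: Y=0.1488+0.000j on G[0,1]
C1: Y=0.000+0.01052j on G[2,0]
R4: Y=0.6536+0.000j on G[1,2]
R5: Y=0.6667+0.000j on G[1,2]
R6: Y=0.001661+0.000j on G[1,2]
I2: z[0]−=0.407, z[2]+=0.407
R7: Y=0.001350+0.000j on G[0,2]
V1: row V1−V0=7.11, i_V1 at 1,0
solve → V1=7.110+0.000j, V2=8.028-0.06373j
aux → i_V1=-0.7257-0.08425j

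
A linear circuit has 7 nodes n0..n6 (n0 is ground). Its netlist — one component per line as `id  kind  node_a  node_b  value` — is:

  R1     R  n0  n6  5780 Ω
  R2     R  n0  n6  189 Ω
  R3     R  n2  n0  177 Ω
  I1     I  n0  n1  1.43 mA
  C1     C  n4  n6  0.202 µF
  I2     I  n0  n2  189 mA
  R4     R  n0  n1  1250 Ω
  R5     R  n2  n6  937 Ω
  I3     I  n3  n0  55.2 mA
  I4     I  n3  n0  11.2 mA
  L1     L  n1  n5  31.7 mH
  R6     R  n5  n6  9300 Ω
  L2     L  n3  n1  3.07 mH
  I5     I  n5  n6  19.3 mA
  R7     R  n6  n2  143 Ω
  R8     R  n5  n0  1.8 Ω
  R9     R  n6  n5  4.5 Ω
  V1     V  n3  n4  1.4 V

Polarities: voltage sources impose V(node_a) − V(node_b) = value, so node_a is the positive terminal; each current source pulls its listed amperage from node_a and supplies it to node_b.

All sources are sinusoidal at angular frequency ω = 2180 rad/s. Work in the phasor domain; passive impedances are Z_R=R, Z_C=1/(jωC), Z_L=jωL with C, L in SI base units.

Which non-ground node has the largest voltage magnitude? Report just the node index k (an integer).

Element admittances at ω=2180 rad/s:
  Y(R1) = 0.0001730+0.000j S between n0,n6
  Y(R2) = 0.005291+0.000j S between n0,n6
  Y(R3) = 0.005650+0.000j S between n2,n0
  I1: injects 0.00143 A into n1 (from n0)
  Y(C1) = 0.000+0.0004404j S between n4,n6
  I2: injects 0.189 A into n2 (from n0)
  Y(R4) = 0.0008000+0.000j S between n0,n1
  Y(R5) = 0.001067+0.000j S between n2,n6
  I3: injects 0.0552 A into n0 (from n3)
  I4: injects 0.0112 A into n0 (from n3)
  Y(L1) = 0.000-0.01447j S between n1,n5
  Y(R6) = 0.0001075+0.000j S between n5,n6
  Y(L2) = 0.000-0.1494j S between n3,n1
  I5: injects 0.0193 A into n6 (from n5)
  Y(R7) = 0.006993+0.000j S between n6,n2
  Y(R8) = 0.5556+0.000j S between n5,n0
  Y(R9) = 0.2222+0.000j S between n6,n5
  V1: constraint V(n3)−V(n4) = 1.4
Assemble and solve the 7×7 MNA system:
  V(n1)=-0.2525-4.624j  V(n2)=14.16+0.001167j  V(n3)=-0.2593-5.083j  V(n4)=-1.659-5.083j  V(n5)=0.07323+0.006627j  V(n6)=0.6444+0.001986j
  i(V1)=0.002239-0.001014j

2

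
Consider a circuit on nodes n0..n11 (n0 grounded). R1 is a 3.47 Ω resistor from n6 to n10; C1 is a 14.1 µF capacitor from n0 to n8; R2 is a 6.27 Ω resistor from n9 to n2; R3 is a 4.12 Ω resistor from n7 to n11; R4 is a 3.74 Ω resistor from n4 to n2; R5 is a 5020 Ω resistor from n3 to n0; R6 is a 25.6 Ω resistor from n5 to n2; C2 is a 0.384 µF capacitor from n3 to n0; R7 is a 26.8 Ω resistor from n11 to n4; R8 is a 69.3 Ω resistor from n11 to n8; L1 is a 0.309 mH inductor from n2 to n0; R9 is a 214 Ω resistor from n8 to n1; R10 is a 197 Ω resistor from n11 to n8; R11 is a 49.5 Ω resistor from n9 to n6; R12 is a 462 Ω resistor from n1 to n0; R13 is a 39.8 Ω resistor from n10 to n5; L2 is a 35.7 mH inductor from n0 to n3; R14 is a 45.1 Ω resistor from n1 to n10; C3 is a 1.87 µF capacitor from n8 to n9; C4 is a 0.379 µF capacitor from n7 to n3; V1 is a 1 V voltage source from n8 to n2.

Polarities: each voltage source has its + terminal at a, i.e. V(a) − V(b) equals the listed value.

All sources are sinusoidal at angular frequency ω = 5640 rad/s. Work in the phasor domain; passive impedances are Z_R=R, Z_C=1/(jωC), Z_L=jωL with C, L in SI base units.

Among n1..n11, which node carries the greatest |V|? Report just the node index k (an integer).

Apply KCL at each of the 11 non-ground nodes and solve the resulting linear system.
Node n1: branches {R9, R12, R14} → V_1 = 0.3863+0.01777j
Node n2: branches {R2, R4, R6, L1, V1} → V_2 = 0.1692-0.005316j
Node n3: branches {R5, C2, L2, C4} → V_3 = -1.392+0.7387j
Node n4: branches {R4, R7} → V_4 = 0.2107-0.01480j
Node n5: branches {R6, R13} → V_5 = 0.2043+0.006307j
Node n6: branches {R1, R11} → V_6 = 0.2540+0.02646j
Node n7: branches {R3, C4} → V_7 = 0.5008-0.09943j
Node n8: branches {C1, R8, R9, R10, C3, V1} → V_8 = 1.169-0.005316j
Node n9: branches {R2, R11, C3} → V_9 = 0.1823+0.05618j
Node n10: branches {R1, R13, R14} → V_10 = 0.2590+0.02438j
Node n11: branches {R3, R7, R8, R10} → V_11 = 0.5082-0.08276j
Source currents: i(V1)=-0.01762-0.1048j

3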